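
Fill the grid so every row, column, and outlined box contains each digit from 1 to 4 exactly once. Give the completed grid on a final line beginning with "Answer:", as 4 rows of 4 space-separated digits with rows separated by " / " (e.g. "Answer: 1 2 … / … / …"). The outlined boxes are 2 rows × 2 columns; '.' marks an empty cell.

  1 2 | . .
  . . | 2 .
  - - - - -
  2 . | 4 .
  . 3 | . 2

Step 1. [r3c4∈{1,3}] r3c4 is the only open cell in row 3 admitting 3. So r3c4=3.
Step 2. [r2c2∈{4}] nothing but 4 survives at r2c2, so r2c2=4.
Step 3. [r2c4∈{1}] r2c4's peers cover all but 1 ⇒ r2c4=1.
Step 4. [r1c4∈{4}] r1c4 has the single candidate 4, so r1c4=4.
Step 5. [r4c1∈{4}] r4c1 has the single candidate 4 ⇒ r4c1=4.
Step 6. [r1c3∈{3}] r1c3 has the single candidate 3. So r1c3=3.
Step 7. [r4c3∈{1}] r4c3's peers cover all but 1 ⇒ r4c3=1.
Step 8. [r2c1∈{3}] nothing but 3 survives at r2c1. So r2c1=3.
Step 9. [r3c2∈{1}] r3c2's peers cover all but 1 ⇒ r3c2=1.

Answer: 1 2 3 4 / 3 4 2 1 / 2 1 4 3 / 4 3 1 2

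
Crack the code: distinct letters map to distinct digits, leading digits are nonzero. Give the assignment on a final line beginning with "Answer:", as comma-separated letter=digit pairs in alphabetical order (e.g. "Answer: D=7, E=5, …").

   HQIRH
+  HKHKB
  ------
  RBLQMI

Step 1. [col 1: H + B ≡ I (mod 10)] B=5 is one option consistent with column 1 (H + B ≡ I (mod 10), carry-in 0) — take it. So B=5.
Step 2. [col 1: H + B ≡ I (mod 10)] several values work for H in column 1 (H + B ≡ I (mod 10), carry-in 0); try H=7 ⇒ H=7.
Step 3. [R] R is the leading digit of a 6-digit sum of two 5-digit numbers; the final carry is exactly 1 ⇒ R=1.
Step 4. [col 1: H + B ≡ I (mod 10)] column 1: given H=7, B=5, carry-in 0, and digits 1,5,7 already taken and all letters distinct, H+B≡I (mod 10) forces I=2, so I=2.
Step 5. [col 2: R + K ≡ M (mod 10)] several values work for K in column 2 (R + K ≡ M (mod 10), carry-in 1); try K=4. So K=4.
Step 6. [col 2: R + K ≡ M (mod 10)] from column 2 (R=1, K=4, carry-in 1, digits 1,2,4,5,7 already taken and all letters distinct): M must equal 6 ⇒ M=6.
Step 7. [col 3: I + H ≡ Q (mod 10)] column 3: given I=2, H=7, carry-in 0, and digits 1,2,4,5,6,7 already taken and all letters distinct, I+H≡Q (mod 10) forces Q=9, so Q=9.
Step 8. [col 4: Q + K ≡ L (mod 10)] column 4 reads Q+K+carry(0)=L with Q=9, K=4; with digits 1,2,4,5,6,7,9 already taken and all letters distinct, the only value for L is 3. So L=3.

Answer: B=5, H=7, I=2, K=4, L=3, M=6, Q=9, R=1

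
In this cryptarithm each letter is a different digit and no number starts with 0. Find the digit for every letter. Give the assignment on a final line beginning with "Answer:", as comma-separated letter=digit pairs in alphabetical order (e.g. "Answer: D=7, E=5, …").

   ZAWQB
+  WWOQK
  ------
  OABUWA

Step 1. [col 1: B + K ≡ A (mod 10)] no forcing yet in column 1 (carry-in 0); B=3 is free and consistent — try it. So B=3.
Step 2. [col 1: B + K ≡ A (mod 10)] several values work for K in column 1 (B + K ≡ A (mod 10), carry-in 0); try K=2 ⇒ K=2.
Step 3. [col 1: B + K ≡ A (mod 10)] in column 1 we have B+K≡A with carry-in 0; given B=3, K=2 and digits 2,3 already taken and all letters distinct, that pins A to 5, so A=5.
Step 4. [col 2: Q + Q ≡ W (mod 10)] no forcing yet in column 2 (carry-in 0); W=8 is free and consistent — try it. So W=8.
Step 5. [col 2: Q + Q ≡ W (mod 10)] column 2 (Q + Q ≡ W (mod 10), carry-in 0) doesn't pin Q yet; pick Q=4 and continue. So Q=4.
Step 6. [col 3: W + O ≡ U (mod 10)] no forcing yet in column 3 (carry-in 0); U=9 is free and consistent — try it ⇒ U=9.
Step 7. [col 3: W + O ≡ U (mod 10)] column 3: given W=8, U=9, carry-in 0, and digits 2,3,4,5,8,9 already taken and all letters distinct, W+O≡U (mod 10) forces O=1 ⇒ O=1.
Step 8. [col 5: Z + W ≡ A (mod 10)] from column 5 (W=8, A=5, carry-in 1, digits 1,2,3,4,5,8,9 already taken and all letters distinct): Z must equal 6. So Z=6.

Answer: A=5, B=3, K=2, O=1, Q=4, U=9, W=8, Z=6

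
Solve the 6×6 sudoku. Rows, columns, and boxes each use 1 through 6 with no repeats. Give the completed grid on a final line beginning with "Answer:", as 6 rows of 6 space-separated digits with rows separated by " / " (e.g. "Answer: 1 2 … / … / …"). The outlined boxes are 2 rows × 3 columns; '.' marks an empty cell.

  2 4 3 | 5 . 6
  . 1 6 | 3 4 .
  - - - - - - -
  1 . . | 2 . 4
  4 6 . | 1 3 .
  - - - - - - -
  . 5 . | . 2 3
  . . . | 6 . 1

Step 1. [r4c3∈{2,5}] across row 4, 2 lands solely at r4c3. So r4c3=2.
Step 2. [r6c3∈{4}] nothing but 4 survives at r6c3 ⇒ r6c3=4.
Step 3. [r6c1∈{3}] only 3 remains possible at r6c1, so r6c1=3.
Step 4. [r3c5∈{5,6}] across row 3, 6 lands solely at r3c5 ⇒ r3c5=6.
Step 5. [r2c1∈{5}] r2c1 has the single candidate 5 ⇒ r2c1=5.
Step 6. [r2c6∈{2}] nothing but 2 survives at r2c6. So r2c6=2.
Step 7. [r5c1∈{6}] r5c1 has the single candidate 6, so r5c1=6.
Step 8. [r1c5∈{1}] nothing but 1 survives at r1c5 ⇒ r1c5=1.
Step 9. [r5c3∈{1}] nothing but 1 survives at r5c3. So r5c3=1.
Step 10. [r5c4∈{4}] nothing but 4 survives at r5c4 ⇒ r5c4=4.
Step 11. [r6c2∈{2}] r6c2 has the single candidate 2. So r6c2=2.
Step 12. [r3c3∈{5}] r3c3's peers cover all but 5, so r3c3=5.
Step 13. [r3c2∈{3}] nothing but 3 survives at r3c2 ⇒ r3c2=3.
Step 14. [r6c5∈{5}] r6c5 has the single candidate 5, so r6c5=5.
Step 15. [r4c6∈{5}] only 5 remains possible at r4c6. So r4c6=5.

Answer: 2 4 3 5 1 6 / 5 1 6 3 4 2 / 1 3 5 2 6 4 / 4 6 2 1 3 5 / 6 5 1 4 2 3 / 3 2 4 6 5 1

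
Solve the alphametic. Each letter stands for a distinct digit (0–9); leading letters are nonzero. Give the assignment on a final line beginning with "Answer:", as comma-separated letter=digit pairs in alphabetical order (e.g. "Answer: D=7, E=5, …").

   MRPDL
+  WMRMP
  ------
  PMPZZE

Step 1. [col 1: L + P ≡ E (mod 10)] column 1 (L + P ≡ E (mod 10), carry-in 0) doesn't pin P yet; pick P=1 and continue, so P=1.
Step 2. [col 1: L + P ≡ E (mod 10)] no forcing yet in column 1 (carry-in 0); L=3 is free and consistent — try it. So L=3.
Step 3. [col 1: L + P ≡ E (mod 10)] column 1: given L=3, P=1, carry-in 0, and digits 1,3 already taken and all letters distinct, L+P≡E (mod 10) forces E=4. So E=4.
Step 4. [col 2: D + M ≡ Z (mod 10)] column 2 (D + M ≡ Z (mod 10), carry-in 0) doesn't pin M yet; pick M=5 and continue, so M=5.
Step 5. [col 2: D + M ≡ Z (mod 10)] column 2 (D + M ≡ Z (mod 10), carry-in 0) doesn't pin Z yet; pick Z=7 and continue, so Z=7.
Step 6. [col 2: D + M ≡ Z (mod 10)] column 2: given M=5, Z=7, carry-in 0, and digits 1,3,4,5,7 already taken and all letters distinct, D+M≡Z (mod 10) forces D=2. So D=2.
Step 7. [col 3: P + R ≡ Z (mod 10)] from column 3 (P=1, Z=7, carry-in 0, digits 1,2,3,4,5,7 already taken and all letters distinct): R must equal 6, so R=6.
Step 8. [col 5: M + W ≡ M (mod 10)] column 5 reads M+W+carry(1)=M with M=5; with digits 1,2,3,4,5,6,7 already taken and all letters distinct, the only value for W is 9. So W=9.

Answer: D=2, E=4, L=3, M=5, P=1, R=6, W=9, Z=7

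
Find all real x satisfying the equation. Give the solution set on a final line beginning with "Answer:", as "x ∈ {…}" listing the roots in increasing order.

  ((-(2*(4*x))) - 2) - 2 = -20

Step 1. [((-(2*(4*x))) - 2) - 2 = -20] -2 is outermost — add 2 both sides ⇒ sub: (-(2*(4*x))) - 2 = -18.
Step 2. [(-(2*(4*x))) - 2 = -18] 2 comes off first (add 2). So sub: -(2*(4*x)) = -16.
Step 3. [-(2*(4*x)) = -16] leading − — multiply by −1, so neg: 2*(4*x) = 16.
Step 4. [2*(4*x) = 16] 2 out front; divide by 2 ⇒ div: 4*x = 8.
Step 5. [4*x = 8] leading coefficient 4: divide by 4 ⇒ div: x = 2.

Answer: x ∈ {2}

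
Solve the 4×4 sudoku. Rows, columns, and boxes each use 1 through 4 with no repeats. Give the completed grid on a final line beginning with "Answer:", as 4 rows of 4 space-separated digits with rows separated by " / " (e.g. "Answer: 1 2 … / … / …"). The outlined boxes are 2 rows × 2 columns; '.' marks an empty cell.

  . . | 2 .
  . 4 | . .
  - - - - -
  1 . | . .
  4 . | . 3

Step 1. [r1c1∈{3}] only 3 remains possible at r1c1. So r1c1=3.
Step 2. [r3c4∈{2,4}] col 4 places 2 nowhere but r3c4 ⇒ r3c4=2.
Step 3. [r2c4∈{1}] r2c4 has the single candidate 1, so r2c4=1.
Step 4. [r3c2∈{3}] r3c2 has the single candidate 3 ⇒ r3c2=3.
Step 5. [r2c1∈{2}] r2c1 is down to just 2 ⇒ r2c1=2.
Step 6. [r4c2∈{2}] r4c2's peers cover all but 2. So r4c2=2.
Step 7. [r2c3∈{3}] r2c3's peers cover all but 3. So r2c3=3.
Step 8. [r3c3∈{4}] r3c3 is down to just 4. So r3c3=4.
Step 9. [r1c2∈{1}] r1c2 is down to just 1, so r1c2=1.
Step 10. [r4c3∈{1}] r4c3's peers cover all but 1. So r4c3=1.
Step 11. [r1c4∈{4}] r1c4's peers cover all but 4, so r1c4=4.

Answer: 3 1 2 4 / 2 4 3 1 / 1 3 4 2 / 4 2 1 3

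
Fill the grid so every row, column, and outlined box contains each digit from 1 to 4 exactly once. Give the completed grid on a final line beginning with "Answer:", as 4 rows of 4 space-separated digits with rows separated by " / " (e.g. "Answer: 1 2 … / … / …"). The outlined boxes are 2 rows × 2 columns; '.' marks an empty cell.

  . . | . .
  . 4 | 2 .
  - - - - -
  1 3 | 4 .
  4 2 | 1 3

Step 1. [r1c2∈{1}] r1c2 has the single candidate 1, so r1c2=1.
Step 2. [r1c3∈{3}] r1c3 is down to just 3 ⇒ r1c3=3.
Step 3. [r1c4∈{4}] r1c4 has the single candidate 4, so r1c4=4.
Step 4. [r2c4∈{1}] nothing but 1 survives at r2c4 ⇒ r2c4=1.
Step 5. [r3c4∈{2}] only 2 remains possible at r3c4. So r3c4=2.
Step 6. [r1c1∈{2}] r1c1 is down to just 2. So r1c1=2.
Step 7. [r2c1∈{3}] r2c1 is down to just 3 ⇒ r2c1=3.

Answer: 2 1 3 4 / 3 4 2 1 / 1 3 4 2 / 4 2 1 3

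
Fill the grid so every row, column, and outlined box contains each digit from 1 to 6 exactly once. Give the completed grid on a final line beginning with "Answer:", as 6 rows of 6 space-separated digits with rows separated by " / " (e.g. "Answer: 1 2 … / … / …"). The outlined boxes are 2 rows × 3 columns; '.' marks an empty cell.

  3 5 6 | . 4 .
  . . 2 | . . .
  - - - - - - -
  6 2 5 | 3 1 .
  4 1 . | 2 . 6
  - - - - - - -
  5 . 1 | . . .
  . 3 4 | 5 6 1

Step 1. [r5c5∈{2,3}] 2 has one home in col 5: r5c5, so r5c5=2.
Step 2. [r2c6∈{3,5}] r2c6 is the only open cell in col 6 admitting 5. So r2c6=5.
Step 3. [r5c6∈{3,4}] r5c6 is the only open cell in row 5 admitting 3, so r5c6=3.
Step 4. [r2c1∈{1}] nothing but 1 survives at r2c1, so r2c1=1.
Step 5. [r1c6∈{2}] only 2 remains possible at r1c6. So r1c6=2.
Step 6. [r2c4∈{6}] r2c4 is down to just 6. So r2c4=6.
Step 7. [r5c2∈{6}] r5c2 has the single candidate 6 ⇒ r5c2=6.
Step 8. [r5c4∈{4}] nothing but 4 survives at r5c4, so r5c4=4.
Step 9. [r3c6∈{4}] nothing but 4 survives at r3c6 ⇒ r3c6=4.
Step 10. [r6c1∈{2}] only 2 remains possible at r6c1. So r6c1=2.
Step 11. [r2c5∈{3}] only 3 remains possible at r2c5. So r2c5=3.
Step 12. [r4c3∈{3}] r4c3's peers cover all but 3, so r4c3=3.
Step 13. [r1c4∈{1}] r1c4 is down to just 1. So r1c4=1.
Step 14. [r4c5∈{5}] r4c5 is down to just 5. So r4c5=5.
Step 15. [r2c2∈{4}] r2c2's peers cover all but 4. So r2c2=4.

Answer: 3 5 6 1 4 2 / 1 4 2 6 3 5 / 6 2 5 3 1 4 / 4 1 3 2 5 6 / 5 6 1 4 2 3 / 2 3 4 5 6 1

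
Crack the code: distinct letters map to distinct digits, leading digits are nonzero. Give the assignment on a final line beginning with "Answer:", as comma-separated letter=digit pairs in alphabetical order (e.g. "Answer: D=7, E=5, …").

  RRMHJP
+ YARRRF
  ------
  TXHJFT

Step 1. [col 1: P + F ≡ T (mod 10)] no forcing yet in column 1 (carry-in 0); P=2 is free and consistent — try it, so P=2.
Step 2. [col 1: P + F ≡ T (mod 10)] several values work for F in column 1 (P + F ≡ T (mod 10), carry-in 0); try F=7, so F=7.
Step 3. [col 1: P + F ≡ T (mod 10)] in column 1 we have P+F≡T with carry-in 0; given P=2, F=7 and digits 2,7 already taken and all letters distinct, that pins T to 9 ⇒ T=9.
Step 4. [col 2: J + R ≡ F (mod 10)] R=3 is one option consistent with column 2 (J + R ≡ F (mod 10), carry-in 0) — take it. So R=3.
Step 5. [col 2: J + R ≡ F (mod 10)] column 2: given R=3, F=7, carry-in 0, and digits 2,3,7,9 already taken and all letters distinct, J+R≡F (mod 10) forces J=4, so J=4.
Step 6. [col 3: H + R ≡ J (mod 10)] column 3: given R=3, J=4, carry-in 0, and digits 2,3,4,7,9 already taken and all letters distinct, H+R≡J (mod 10) forces H=1 ⇒ H=1.
Step 7. [col 4: M + R ≡ H (mod 10)] in column 4 we have M+R≡H with carry-in 0; given R=3, H=1 and digits 1,2,3,4,7,9 already taken and all letters distinct, that pins M to 8. So M=8.
Step 8. [col 5: R + A ≡ X (mod 10)] in column 5 we have R+A≡X with carry-in 1; given R=3 and digits 1,2,3,4,7,8,9 already taken and all letters distinct, that pins A to 6. So A=6.
Step 9. [col 5: R + A ≡ X (mod 10)] in column 5 we have R+A≡X with carry-in 1; given R=3, A=6 and digits 1,2,3,4,6,7,8,9 already taken and all letters distinct, that pins X to 0 ⇒ X=0.
Step 10. [col 6: R + Y ≡ T (mod 10)] column 6: given R=3, T=9, carry-in 1, and digits 0,1,2,3,4,6,7,8,9 already taken and all letters distinct, R+Y≡T (mod 10) forces Y=5 ⇒ Y=5.

Answer: A=6, F=7, H=1, J=4, M=8, P=2, R=3, T=9, X=0, Y=5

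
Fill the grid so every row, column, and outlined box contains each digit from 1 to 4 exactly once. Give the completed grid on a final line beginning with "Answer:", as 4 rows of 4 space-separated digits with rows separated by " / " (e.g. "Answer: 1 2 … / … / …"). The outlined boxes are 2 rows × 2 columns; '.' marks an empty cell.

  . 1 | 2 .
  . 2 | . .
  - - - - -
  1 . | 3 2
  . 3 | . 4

Step 1. [r1c4∈{3}] nothing but 3 survives at r1c4 ⇒ r1c4=3.
Step 2. [r2c3∈{1,4}] in col 3, 4 fits only at r2c3 ⇒ r2c3=4.
Step 3. [r2c1∈{3}] only 3 remains possible at r2c1 ⇒ r2c1=3.
Step 4. [r4c1∈{2}] nothing but 2 survives at r4c1 ⇒ r4c1=2.
Step 5. [r2c4∈{1}] only 1 remains possible at r2c4, so r2c4=1.
Step 6. [r4c3∈{1}] r4c3 is down to just 1 ⇒ r4c3=1.
Step 7. [r1c1∈{4}] nothing but 4 survives at r1c1. So r1c1=4.
Step 8. [r3c2∈{4}] r3c2's peers cover all but 4, so r3c2=4.

Answer: 4 1 2 3 / 3 2 4 1 / 1 4 3 2 / 2 3 1 4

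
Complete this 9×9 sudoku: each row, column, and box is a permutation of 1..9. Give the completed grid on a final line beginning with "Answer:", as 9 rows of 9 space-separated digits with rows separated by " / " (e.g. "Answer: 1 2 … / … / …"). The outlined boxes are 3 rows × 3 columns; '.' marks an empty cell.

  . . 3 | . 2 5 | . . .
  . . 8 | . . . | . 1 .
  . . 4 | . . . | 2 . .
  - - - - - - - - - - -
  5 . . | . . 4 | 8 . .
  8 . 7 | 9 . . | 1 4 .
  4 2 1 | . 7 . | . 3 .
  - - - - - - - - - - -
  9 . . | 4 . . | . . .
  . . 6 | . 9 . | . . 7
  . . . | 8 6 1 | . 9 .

Step 1. [r7c9∈{1,2,3,5,6,8}] across col 9, 1 lands solely at r7c9. So r7c9=1.
Step 2. [r3c5∈{1,3,8}] r3c5 is the only open cell in col 5 admitting 8. So r3c5=8.
Step 3. [r7c6∈{2,3,7}] in box 8, 7 fits only at r7c6, so r7c6=7.
Step 4. [r2c1∈{2,6,7}] r2c1 is the only open cell in row 2 admitting 2 ⇒ r2c1=2.
Step 5. [r4c8∈{2,6,7}] 7 has one home in row 4: r4c8. So r4c8=7.
Step 6. [r1c9∈{4,6,8,9}] across col 9, 8 lands solely at r1c9. So r1c9=8.
Step 7. [r1c8∈{6}] only 6 remains possible at r1c8. So r1c8=6.
Step 8. [r1c7∈{4,7,9}] across row 1, 4 lands solely at r1c7 ⇒ r1c7=4.
Step 9. [r3c1∈{1,6,7}] r3c1 is the only open cell in col 1 admitting 6, so r3c1=6.
Step 10. [r3c8∈{5}] r3c8's peers cover all but 5, so r3c8=5.
Step 11. [r1c2∈{1,7,9}] row 1 places 9 nowhere but r1c2, so r1c2=9.
Step 12. [r8c2∈{1,3,4,5,8}] in row 8, 4 fits only at r8c2, so r8c2=4.
Step 13. [r2c7∈{3,7,9}] r2c7 is the only open cell in col 7 admitting 7, so r2c7=7.
Step 14. [r6c7∈{5,6,9}] in col 7, 9 fits only at r6c7, so r6c7=9.
Step 15. [r7c2∈{3,5,8}] in col 2, 8 fits only at r7c2 ⇒ r7c2=8.
Step 16. [r3c2∈{1,7}] col 2 places 1 nowhere but r3c2. So r3c2=1.
Step 17. [r7c8∈{2}] nothing but 2 survives at r7c8, so r7c8=2.
Step 18. [r7c3∈{5}] r7c3 has the single candidate 5. So r7c3=5.
Step 19. [r7c5∈{3}] only 3 remains possible at r7c5. So r7c5=3.
Step 20. [r8c4∈{2,5}] 5 has one home in box 8: r8c4 ⇒ r8c4=5.
Step 21. [r6c4∈{6}] nothing but 6 survives at r6c4. So r6c4=6.
Step 22. [r2c4∈{3}] r2c4 has the single candidate 3, so r2c4=3.
Step 23. [r4c4∈{1,2}] in col 4, 2 fits only at r4c4 ⇒ r4c4=2.
Step 24. [r4c2∈{3,6}] 3 has one home in row 4: r4c2 ⇒ r4c2=3.
Step 25. [r8c7∈{3}] r8c7's peers cover all but 3, so r8c7=3.
Step 26. [r1c1∈{7}] r1c1's peers cover all but 7. So r1c1=7.
Step 27. [r2c9∈{9}] nothing but 9 survives at r2c9, so r2c9=9.
Step 28. [r5c9∈{2,5,6}] across row 5, 2 lands solely at r5c9, so r5c9=2.
Step 29. [r9c9∈{4,5}] in row 9, 4 fits only at r9c9, so r9c9=4.
Step 30. [r3c6∈{9}] only 9 remains possible at r3c6. So r3c6=9.
Step 31. [r6c6∈{8}] only 8 remains possible at r6c6 ⇒ r6c6=8.
Step 32. [r4c5∈{1}] nothing but 1 survives at r4c5 ⇒ r4c5=1.
Step 33. [r3c9∈{3}] r3c9 is down to just 3, so r3c9=3.
Step 34. [r3c4∈{7}] r3c4 has the single candidate 7 ⇒ r3c4=7.
Step 35. [r2c6∈{6}] r2c6's peers cover all but 6, so r2c6=6.
Step 36. [r5c6∈{3}] only 3 remains possible at r5c6, so r5c6=3.
Step 37. [r9c7∈{5}] nothing but 5 survives at r9c7. So r9c7=5.
Step 38. [r8c1∈{1}] r8c1 is down to just 1 ⇒ r8c1=1.
Step 39. [r8c6∈{2}] nothing but 2 survives at r8c6 ⇒ r8c6=2.
Step 40. [r9c1∈{3}] nothing but 3 survives at r9c1, so r9c1=3.
Step 41. [r2c2∈{5}] r2c2's peers cover all but 5. So r2c2=5.
Step 42. [r7c7∈{6}] r7c7 is down to just 6. So r7c7=6.
Step 43. [r4c3∈{9}] r4c3 has the single candidate 9 ⇒ r4c3=9.
Step 44. [r5c2∈{6}] r5c2 is down to just 6. So r5c2=6.
Step 45. [r4c9∈{6}] only 6 remains possible at r4c9, so r4c9=6.
Step 46. [r6c9∈{5}] r6c9's peers cover all but 5. So r6c9=5.
Step 47. [r2c5∈{4}] r2c5's peers cover all but 4 ⇒ r2c5=4.
Step 48. [r9c2∈{7}] r9c2 is down to just 7 ⇒ r9c2=7.
Step 49. [r9c3∈{2}] nothing but 2 survives at r9c3 ⇒ r9c3=2.
Step 50. [r1c4∈{1}] r1c4 is down to just 1 ⇒ r1c4=1.
Step 51. [r8c8∈{8}] r8c8 is down to just 8 ⇒ r8c8=8.
Step 52. [r5c5∈{5}] only 5 remains possible at r5c5, so r5c5=5.

Answer: 7 9 3 1 2 5 4 6 8 / 2 5 8 3 4 6 7 1 9 / 6 1 4 7 8 9 2 5 3 / 5 3 9 2 1 4 8 7 6 / 8 6 7 9 5 3 1 4 2 / 4 2 1 6 7 8 9 3 5 / 9 8 5 4 3 7 6 2 1 / 1 4 6 5 9 2 3 8 7 / 3 7 2 8 6 1 5 9 4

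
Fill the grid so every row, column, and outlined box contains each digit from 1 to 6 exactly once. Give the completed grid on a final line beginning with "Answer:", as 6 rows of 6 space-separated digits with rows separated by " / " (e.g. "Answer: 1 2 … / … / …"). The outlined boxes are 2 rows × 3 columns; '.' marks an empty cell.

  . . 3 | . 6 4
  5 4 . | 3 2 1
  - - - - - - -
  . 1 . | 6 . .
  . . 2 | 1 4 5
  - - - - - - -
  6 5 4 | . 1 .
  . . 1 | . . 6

Step 1. [r5c6∈{2,3}] r5c6 is the only open cell in row 5 admitting 3. So r5c6=3.
Step 2. [r4c1∈{3}] only 3 remains possible at r4c1 ⇒ r4c1=3.
Step 3. [r6c1∈{2}] r6c1 is down to just 2, so r6c1=2.
Step 4. [r1c4∈{5}] only 5 remains possible at r1c4. So r1c4=5.
Step 5. [r5c4∈{2}] r5c4 is down to just 2. So r5c4=2.
Step 6. [r6c5∈{5}] r6c5 has the single candidate 5, so r6c5=5.
Step 7. [r4c2∈{6}] r4c2 is down to just 6, so r4c2=6.
Step 8. [r1c1∈{1}] nothing but 1 survives at r1c1 ⇒ r1c1=1.
Step 9. [r3c5∈{3}] nothing but 3 survives at r3c5 ⇒ r3c5=3.
Step 10. [r1c2∈{2}] only 2 remains possible at r1c2. So r1c2=2.
Step 11. [r2c3∈{6}] r2c3 is down to just 6, so r2c3=6.
Step 12. [r3c1∈{4}] r3c1's peers cover all but 4 ⇒ r3c1=4.
Step 13. [r6c4∈{4}] only 4 remains possible at r6c4. So r6c4=4.
Step 14. [r3c3∈{5}] nothing but 5 survives at r3c3, so r3c3=5.
Step 15. [r6c2∈{3}] nothing but 3 survives at r6c2. So r6c2=3.
Step 16. [r3c6∈{2}] only 2 remains possible at r3c6. So r3c6=2.

Answer: 1 2 3 5 6 4 / 5 4 6 3 2 1 / 4 1 5 6 3 2 / 3 6 2 1 4 5 / 6 5 4 2 1 3 / 2 3 1 4 5 6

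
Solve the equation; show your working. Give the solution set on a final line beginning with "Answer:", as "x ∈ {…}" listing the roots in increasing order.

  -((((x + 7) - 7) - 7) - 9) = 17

Step 1. [-((((x + 7) - 7) - 7) - 9) = 17] flip signs both sides ⇒ neg: (((x + 7) - 7) - 7) - 9 = -17.
Step 2. [(((x + 7) - 7) - 7) - 9 = -17] -9 is outermost — add 9 both sides, so sub: ((x + 7) - 7) - 7 = -8.
Step 3. [((x + 7) - 7) - 7 = -8] 7 comes off first (add 7), so sub: (x + 7) - 7 = -1.
Step 4. [(x + 7) - 7 = -1] peel the -7: add 7 from each side. So sub: x + 7 = 6.
Step 5. [x + 7 = 6] peel the +7: subtract 7 from each side. So sub: x = -1.

Answer: x ∈ {-1}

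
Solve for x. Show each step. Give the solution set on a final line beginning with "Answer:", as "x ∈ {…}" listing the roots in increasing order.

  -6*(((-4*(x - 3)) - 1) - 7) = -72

Step 1. [-6*(((-4*(x - 3)) - 1) - 7) = -72] leading coefficient -6: divide by -6 ⇒ div: ((-4*(x - 3)) - 1) - 7 = 12.
Step 2. [((-4*(x - 3)) - 1) - 7 = 12] the outer -7 inverts by adding 7, so sub: (-4*(x - 3)) - 1 = 19.
Step 3. [(-4*(x - 3)) - 1 = 19] 1 comes off first (add 1), so sub: -4*(x - 3) = 20.
Step 4. [-4*(x - 3) = 20] leading coefficient -4: divide by -4 ⇒ div: x - 3 = -5.
Step 5. [x - 3 = -5] -3 is outermost — add 3 both sides, so sub: x = -2.

Answer: x ∈ {-2}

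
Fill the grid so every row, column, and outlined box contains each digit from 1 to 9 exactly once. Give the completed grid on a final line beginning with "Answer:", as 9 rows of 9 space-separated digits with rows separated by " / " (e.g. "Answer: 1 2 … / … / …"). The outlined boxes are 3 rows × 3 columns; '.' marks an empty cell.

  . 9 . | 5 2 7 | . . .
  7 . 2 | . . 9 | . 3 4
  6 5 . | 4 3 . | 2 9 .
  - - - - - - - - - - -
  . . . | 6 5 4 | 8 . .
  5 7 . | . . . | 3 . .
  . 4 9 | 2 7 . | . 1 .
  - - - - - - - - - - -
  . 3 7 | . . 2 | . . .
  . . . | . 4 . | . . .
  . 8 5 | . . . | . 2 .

Step 1. [r2c2∈{1}] r2c2 is down to just 1, so r2c2=1.
Step 2. [r8c6∈{1,3,5,6,8}] 5 has one home in col 6: r8c6. So r8c6=5.
Step 3. [r9c6∈{1,3,6}] r9c6 is the only open cell in col 6 admitting 6, so r9c6=6.
Step 4. [r4c9∈{2,7,9}] across row 4, 9 lands solely at r4c9, so r4c9=9.
Step 5. [r7c8∈{4,5,6,8}] in col 8, 5 fits only at r7c8. So r7c8=5.
Step 6. [r8c2∈{2,6}] 6 has one home in col 2: r8c2. So r8c2=6.
Step 7. [r8c3∈{1}] only 1 remains possible at r8c3 ⇒ r8c3=1.
Step 8. [r2c4∈{8}] nothing but 8 survives at r2c4, so r2c4=8.
Step 9. [r3c3∈{8}] only 8 remains possible at r3c3. So r3c3=8.
Step 10. [r7c5∈{1,8,9}] in box 8, 8 fits only at r7c5. So r7c5=8.
Step 11. [r3c9∈{1,7}] row 3 places 7 nowhere but r3c9 ⇒ r3c9=7.
Step 12. [r4c3∈{3}] nothing but 3 survives at r4c3 ⇒ r4c3=3.
Step 13. [r5c6∈{1,8}] in row 5, 8 fits only at r5c6 ⇒ r5c6=8.
Step 14. [r5c3∈{6}] r5c3's peers cover all but 6. So r5c3=6.
Step 15. [r1c8∈{6,8}] 6 has one home in col 8: r1c8 ⇒ r1c8=6.
Step 16. [r1c7∈{1}] r1c7 is down to just 1, so r1c7=1.
Step 17. [r8c1∈{2,9}] 2 has one home in row 8: r8c1. So r8c1=2.
Step 18. [r8c8∈{7,8}] r8c8 is the only open cell in col 8 admitting 8 ⇒ r8c8=8.
Step 19. [r6c9∈{5,6}] 5 has one home in col 9: r6c9 ⇒ r6c9=5.
Step 20. [r7c9∈{1,6}] col 9 places 6 nowhere but r7c9. So r7c9=6.
Step 21. [r7c4∈{1,9}] 1 has one home in row 7: r7c4, so r7c4=1.
Step 22. [r9c5∈{9}] only 9 remains possible at r9c5, so r9c5=9.
Step 23. [r9c1∈{4}] only 4 remains possible at r9c1, so r9c1=4.
Step 24. [r9c7∈{7}] r9c7 is down to just 7 ⇒ r9c7=7.
Step 25. [r9c4∈{3}] nothing but 3 survives at r9c4 ⇒ r9c4=3.
Step 26. [r8c7∈{9}] r8c7 has the single candidate 9. So r8c7=9.
Step 27. [r7c7∈{4}] r7c7 is down to just 4, so r7c7=4.
Step 28. [r2c5∈{6}] only 6 remains possible at r2c5, so r2c5=6.
Step 29. [r3c6∈{1}] r3c6 has the single candidate 1. So r3c6=1.
Step 30. [r7c1∈{9}] r7c1's peers cover all but 9. So r7c1=9.
Step 31. [r5c8∈{4}] r5c8 is down to just 4, so r5c8=4.
Step 32. [r1c9∈{8}] r1c9 is down to just 8. So r1c9=8.
Step 33. [r6c1∈{8}] r6c1 has the single candidate 8 ⇒ r6c1=8.
Step 34. [r6c7∈{6}] r6c7 has the single candidate 6 ⇒ r6c7=6.
Step 35. [r2c7∈{5}] nothing but 5 survives at r2c7 ⇒ r2c7=5.
Step 36. [r5c5∈{1}] r5c5's peers cover all but 1. So r5c5=1.
Step 37. [r8c9∈{3}] nothing but 3 survives at r8c9, so r8c9=3.
Step 38. [r4c2∈{2}] r4c2's peers cover all but 2. So r4c2=2.
Step 39. [r8c4∈{7}] r8c4's peers cover all but 7. So r8c4=7.
Step 40. [r6c6∈{3}] r6c6's peers cover all but 3 ⇒ r6c6=3.
Step 41. [r1c3∈{4}] r1c3 has the single candidate 4 ⇒ r1c3=4.
Step 42. [r5c9∈{2}] r5c9 is down to just 2. So r5c9=2.
Step 43. [r4c1∈{1}] nothing but 1 survives at r4c1 ⇒ r4c1=1.
Step 44. [r1c1∈{3}] only 3 remains possible at r1c1. So r1c1=3.
Step 45. [r4c8∈{7}] r4c8's peers cover all but 7 ⇒ r4c8=7.
Step 46. [r5c4∈{9}] r5c4 has the single candidate 9, so r5c4=9.
Step 47. [r9c9∈{1}] r9c9's peers cover all but 1 ⇒ r9c9=1.

Answer: 3 9 4 5 2 7 1 6 8 / 7 1 2 8 6 9 5 3 4 / 6 5 8 4 3 1 2 9 7 / 1 2 3 6 5 4 8 7 9 / 5 7 6 9 1 8 3 4 2 / 8 4 9 2 7 3 6 1 5 / 9 3 7 1 8 2 4 5 6 / 2 6 1 7 4 5 9 8 3 / 4 8 5 3 9 6 7 2 1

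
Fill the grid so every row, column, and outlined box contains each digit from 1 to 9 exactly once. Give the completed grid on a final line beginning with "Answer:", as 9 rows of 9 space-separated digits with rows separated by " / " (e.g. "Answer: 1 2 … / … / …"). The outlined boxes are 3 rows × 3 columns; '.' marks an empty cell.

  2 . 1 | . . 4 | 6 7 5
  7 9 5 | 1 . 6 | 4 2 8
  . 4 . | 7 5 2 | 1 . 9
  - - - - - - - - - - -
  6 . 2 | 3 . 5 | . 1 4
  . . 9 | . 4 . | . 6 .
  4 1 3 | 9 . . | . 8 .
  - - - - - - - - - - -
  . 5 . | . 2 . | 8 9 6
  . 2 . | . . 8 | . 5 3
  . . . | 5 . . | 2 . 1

Step 1. [r6c6∈{7}] only 7 remains possible at r6c6. So r6c6=7.
Step 2. [r9c2∈{3,6,7,8}] r9c2 is the only open cell in col 2 admitting 6, so r9c2=6.
Step 3. [r8c5∈{1,6,7,9}] across col 5, 1 lands solely at r8c5. So r8c5=1.
Step 4. [r5c9∈{2,7}] across col 9, 7 lands solely at r5c9, so r5c9=7.
Step 5. [r5c2∈{8}] r5c2 has the single candidate 8, so r5c2=8.
Step 6. [r7c3∈{4,7}] r7c3 is the only open cell in row 7 admitting 7 ⇒ r7c3=7.
Step 7. [r9c6∈{3,9}] in col 6, 9 fits only at r9c6 ⇒ r9c6=9.
Step 8. [r7c6∈{3}] only 3 remains possible at r7c6, so r7c6=3.
Step 9. [r1c2∈{3}] nothing but 3 survives at r1c2, so r1c2=3.
Step 10. [r3c1∈{8}] nothing but 8 survives at r3c1 ⇒ r3c1=8.
Step 11. [r8c3∈{4}] r8c3's peers cover all but 4. So r8c3=4.
Step 12. [r6c7∈{5}] r6c7's peers cover all but 5. So r6c7=5.
Step 13. [r1c5∈{8,9}] in row 1, 9 fits only at r1c5, so r1c5=9.
Step 14. [r9c3∈{8}] only 8 remains possible at r9c3 ⇒ r9c3=8.
Step 15. [r6c5∈{6}] only 6 remains possible at r6c5, so r6c5=6.
Step 16. [r7c4∈{4}] r7c4 has the single candidate 4 ⇒ r7c4=4.
Step 17. [r4c5∈{8}] r4c5's peers cover all but 8, so r4c5=8.
Step 18. [r4c2∈{7}] only 7 remains possible at r4c2 ⇒ r4c2=7.
Step 19. [r9c5∈{7}] nothing but 7 survives at r9c5 ⇒ r9c5=7.
Step 20. [r3c3∈{6}] r3c3's peers cover all but 6. So r3c3=6.
Step 21. [r3c8∈{3}] r3c8 has the single candidate 3 ⇒ r3c8=3.
Step 22. [r1c4∈{8}] r1c4's peers cover all but 8 ⇒ r1c4=8.
Step 23. [r8c4∈{6}] nothing but 6 survives at r8c4 ⇒ r8c4=6.
Step 24. [r4c7∈{9}] nothing but 9 survives at r4c7. So r4c7=9.
Step 25. [r7c1∈{1}] r7c1 is down to just 1. So r7c1=1.
Step 26. [r2c5∈{3}] nothing but 3 survives at r2c5, so r2c5=3.
Step 27. [r5c6∈{1}] only 1 remains possible at r5c6. So r5c6=1.
Step 28. [r9c1∈{3}] only 3 remains possible at r9c1 ⇒ r9c1=3.
Step 29. [r9c8∈{4}] nothing but 4 survives at r9c8, so r9c8=4.
Step 30. [r6c9∈{2}] r6c9's peers cover all but 2. So r6c9=2.
Step 31. [r5c4∈{2}] only 2 remains possible at r5c4. So r5c4=2.
Step 32. [r8c7∈{7}] r8c7 is down to just 7. So r8c7=7.
Step 33. [r8c1∈{9}] r8c1 is down to just 9. So r8c1=9.
Step 34. [r5c7∈{3}] r5c7 has the single candidate 3, so r5c7=3.
Step 35. [r5c1∈{5}] nothing but 5 survives at r5c1. So r5c1=5.

Answer: 2 3 1 8 9 4 6 7 5 / 7 9 5 1 3 6 4 2 8 / 8 4 6 7 5 2 1 3 9 / 6 7 2 3 8 5 9 1 4 / 5 8 9 2 4 1 3 6 7 / 4 1 3 9 6 7 5 8 2 / 1 5 7 4 2 3 8 9 6 / 9 2 4 6 1 8 7 5 3 / 3 6 8 5 7 9 2 4 1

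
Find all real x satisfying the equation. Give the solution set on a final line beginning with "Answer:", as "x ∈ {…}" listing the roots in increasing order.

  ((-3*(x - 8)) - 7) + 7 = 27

Step 1. [((-3*(x - 8)) - 7) + 7 = 27] the outer +7 inverts by subtracting 7. So sub: (-3*(x - 8)) - 7 = 20.
Step 2. [(-3*(x - 8)) - 7 = 20] add 7: x sits inside (… - 7). So sub: -3*(x - 8) = 27.
Step 3. [-3*(x - 8) = 27] divide by the outer -3 ⇒ div: x - 8 = -9.
Step 4. [x - 8 = -9] 8 comes off first (add 8). So sub: x = -1.

Answer: x ∈ {-1}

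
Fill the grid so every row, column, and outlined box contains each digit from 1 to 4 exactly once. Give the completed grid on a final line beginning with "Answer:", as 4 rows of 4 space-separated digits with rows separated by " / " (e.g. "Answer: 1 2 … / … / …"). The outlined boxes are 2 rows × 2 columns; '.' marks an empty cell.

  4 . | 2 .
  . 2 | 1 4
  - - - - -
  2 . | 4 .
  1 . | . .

Step 1. [r4c3∈{3}] r4c3 has the single candidate 3, so r4c3=3.
Step 2. [r1c4∈{3}] only 3 remains possible at r1c4, so r1c4=3.
Step 3. [r4c2∈{4}] r4c2 is down to just 4. So r4c2=4.
Step 4. [r4c4∈{2}] r4c4 is down to just 2 ⇒ r4c4=2.
Step 5. [r1c2∈{1}] r1c2 is down to just 1 ⇒ r1c2=1.
Step 6. [r2c1∈{3}] only 3 remains possible at r2c1. So r2c1=3.
Step 7. [r3c4∈{1}] nothing but 1 survives at r3c4 ⇒ r3c4=1.
Step 8. [r3c2∈{3}] r3c2 is down to just 3. So r3c2=3.

Answer: 4 1 2 3 / 3 2 1 4 / 2 3 4 1 / 1 4 3 2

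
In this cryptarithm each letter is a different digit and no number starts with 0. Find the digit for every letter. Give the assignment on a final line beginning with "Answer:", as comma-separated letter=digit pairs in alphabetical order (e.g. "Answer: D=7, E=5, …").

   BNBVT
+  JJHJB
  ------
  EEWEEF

Step 1. [col 1: T + B ≡ F (mod 10)] F=4 is one option consistent with column 1 (T + B ≡ F (mod 10), carry-in 0) — take it. So F=4.
Step 2. [col 1: T + B ≡ F (mod 10)] B=8 is one option consistent with column 1 (T + B ≡ F (mod 10), carry-in 0) — take it, so B=8.
Step 3. [E] E is the leading digit of a 6-digit sum of two 5-digit numbers; the final carry is exactly 1, so E=1.
Step 4. [col 1: T + B ≡ F (mod 10)] in column 1 we have T+B≡F with carry-in 0; given B=8, F=4 and digits 1,4,8 already taken and all letters distinct, that pins T to 6. So T=6.
Step 5. [col 2: V + J ≡ E (mod 10)] V=7 is one option consistent with column 2 (V + J ≡ E (mod 10), carry-in 1) — take it. So V=7.
Step 6. [col 2: V + J ≡ E (mod 10)] from column 2 (V=7, E=1, carry-in 1, digits 1,4,6,7,8 already taken and all letters distinct): J must equal 3, so J=3.
Step 7. [col 3: B + H ≡ E (mod 10)] from column 3 (B=8, E=1, carry-in 1, digits 1,3,4,6,7,8 already taken and all letters distinct): H must equal 2. So H=2.
Step 8. [col 4: N + J ≡ W (mod 10)] column 4: given J=3, carry-in 1, and digits 1,2,3,4,6,7,8 already taken and all letters distinct, N+J≡W (mod 10) forces N=5 ⇒ N=5.
Step 9. [col 4: N + J ≡ W (mod 10)] in column 4 we have N+J≡W with carry-in 1; given N=5, J=3 and digits 1,2,3,4,5,6,7,8 already taken and all letters distinct, that pins W to 9, so W=9.

Answer: B=8, E=1, F=4, H=2, J=3, N=5, T=6, V=7, W=9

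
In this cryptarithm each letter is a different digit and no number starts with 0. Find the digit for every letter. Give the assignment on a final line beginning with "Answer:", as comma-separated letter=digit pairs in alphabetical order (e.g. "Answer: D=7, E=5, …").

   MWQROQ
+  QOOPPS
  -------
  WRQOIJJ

Step 1. [col 1: Q + S ≡ J (mod 10)] column 1 (Q + S ≡ J (mod 10), carry-in 0) doesn't pin Q yet; pick Q=9 and continue, so Q=9.
Step 2. [col 1: Q + S ≡ J (mod 10)] no forcing yet in column 1 (carry-in 0); S=3 is free and consistent — try it, so S=3.
Step 3. [W] adding two 6-digit numbers gives at most 6+1 digits, and here it does — W is that final carry and must be 1 ⇒ W=1.
Step 4. [col 1: Q + S ≡ J (mod 10)] from column 1 (Q=9, S=3, carry-in 0, digits 1,3,9 already taken and all letters distinct): J must equal 2 ⇒ J=2.
Step 5. [col 2: O + P ≡ J (mod 10)] no forcing yet in column 2 (carry-in 1); O=7 is free and consistent — try it, so O=7.
Step 6. [col 2: O + P ≡ J (mod 10)] column 2: given O=7, J=2, carry-in 1, and digits 1,2,3,7,9 already taken and all letters distinct, O+P≡J (mod 10) forces P=4, so P=4.
Step 7. [col 3: R + P ≡ I (mod 10)] no forcing yet in column 3 (carry-in 1); R=5 is free and consistent — try it, so R=5.
Step 8. [col 3: R + P ≡ I (mod 10)] column 3 reads R+P+carry(1)=I with R=5, P=4; with digits 1,2,3,4,5,7,9 already taken and all letters distinct, the only value for I is 0. So I=0.
Step 9. [col 6: M + Q ≡ R (mod 10)] column 6: given Q=9, R=5, carry-in 0, and digits 0,1,2,3,4,5,7,9 already taken and all letters distinct, M+Q≡R (mod 10) forces M=6, so M=6.

Answer: I=0, J=2, M=6, O=7, P=4, Q=9, R=5, S=3, W=1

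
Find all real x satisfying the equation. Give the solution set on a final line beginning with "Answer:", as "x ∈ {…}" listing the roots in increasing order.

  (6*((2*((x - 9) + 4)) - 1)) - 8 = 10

Step 1. [(6*((2*((x - 9) + 4)) - 1)) - 8 = 10] peel the -8: add 8 from each side, so sub: 6*((2*((x - 9) + 4)) - 1) = 18.
Step 2. [6*((2*((x - 9) + 4)) - 1) = 18] 6 out front; divide by 6 ⇒ div: (2*((x - 9) + 4)) - 1 = 3.
Step 3. [(2*((x - 9) + 4)) - 1 = 3] the outer -1 inverts by adding 1, so sub: 2*((x - 9) + 4) = 4.
Step 4. [2*((x - 9) + 4) = 4] leading coefficient 2: divide by 2 ⇒ div: (x - 9) + 4 = 2.
Step 5. [(x - 9) + 4 = 2] 4 comes off first (subtract 4), so sub: x - 9 = -2.
Step 6. [x - 9 = -2] -9 is outermost — add 9 both sides ⇒ sub: x = 7.

Answer: x ∈ {7}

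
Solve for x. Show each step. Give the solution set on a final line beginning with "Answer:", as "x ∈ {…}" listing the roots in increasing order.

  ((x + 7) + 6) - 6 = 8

Step 1. [((x + 7) + 6) - 6 = 8] -6 is outermost — add 6 both sides. So sub: (x + 7) + 6 = 14.
Step 2. [(x + 7) + 6 = 14] +6 is outermost — subtract 6 both sides ⇒ sub: x + 7 = 8.
Step 3. [x + 7 = 8] +7 is outermost — subtract 7 both sides ⇒ sub: x = 1.

Answer: x ∈ {1}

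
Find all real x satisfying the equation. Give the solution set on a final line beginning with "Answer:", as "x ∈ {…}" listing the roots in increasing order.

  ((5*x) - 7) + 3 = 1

Step 1. [((5*x) - 7) + 3 = 1] the outer +3 inverts by subtracting 3 ⇒ sub: (5*x) - 7 = -2.
Step 2. [(5*x) - 7 = -2] 7 comes off first (add 7), so sub: 5*x = 5.
Step 3. [5*x = 5] divide by the outer 5. So div: x = 1.

Answer: x ∈ {1}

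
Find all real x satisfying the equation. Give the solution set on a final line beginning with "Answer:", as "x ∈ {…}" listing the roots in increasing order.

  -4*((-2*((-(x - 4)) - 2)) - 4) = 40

Step 1. [-4*((-2*((-(x - 4)) - 2)) - 4) = 40] -4 out front; divide by -4 ⇒ div: (-2*((-(x - 4)) - 2)) - 4 = -10.
Step 2. [(-2*((-(x - 4)) - 2)) - 4 = -10] -2 | LHS and -2 | -10: pull -2 out. So factor: ((-(x - 4)) - 2) + 2 = 5.
Step 3. [((-(x - 4)) - 2) + 2 = 5] peel the +2: subtract 2 from each side ⇒ sub: (-(x - 4)) - 2 = 3.
Step 4. [(-(x - 4)) - 2 = 3] 2 comes off first (add 2). So sub: -(x - 4) = 5.
Step 5. [-(x - 4) = 5] leading − — multiply by −1. So neg: x - 4 = -5.
Step 6. [x - 4 = -5] the outer -4 inverts by adding 4. So sub: x = -1.

Answer: x ∈ {-1}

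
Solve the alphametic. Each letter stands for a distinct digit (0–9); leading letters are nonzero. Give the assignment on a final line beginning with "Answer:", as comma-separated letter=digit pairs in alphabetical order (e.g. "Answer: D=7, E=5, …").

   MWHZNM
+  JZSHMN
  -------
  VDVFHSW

Step 1. [col 1: M + N ≡ W (mod 10)] column 1 (M + N ≡ W (mod 10), carry-in 0) doesn't pin M yet; pick M=7 and continue ⇒ M=7.
Step 2. [V] adding two 6-digit numbers gives at most 6+1 digits, and here it does — V is that final carry and must be 1, so V=1.
Step 3. [col 1: M + N ≡ W (mod 10)] several values work for W in column 1 (M + N ≡ W (mod 10), carry-in 0); try W=2. So W=2.
Step 4. [col 1: M + N ≡ W (mod 10)] in column 1 we have M+N≡W with carry-in 0; given M=7, W=2 and digits 1,2,7 already taken and all letters distinct, that pins N to 5, so N=5.
Step 5. [col 2: N + M ≡ S (mod 10)] column 2 reads N+M+carry(1)=S with N=5, M=7; with digits 1,2,5,7 already taken and all letters distinct, the only value for S is 3. So S=3.
Step 6. [col 3: Z + H ≡ H (mod 10)] column 3 reads Z+H+carry(1)=H with nothing yet; with digits 1,2,3,5,7 already taken and all letters distinct, the only value for Z is 9, so Z=9.
Step 7. [col 3: Z + H ≡ H (mod 10)] no forcing yet in column 3 (carry-in 1); H=0 is free and consistent — try it. So H=0.
Step 8. [col 4: H + S ≡ F (mod 10)] in column 4 we have H+S≡F with carry-in 1; given H=0, S=3 and digits 0,1,2,3,5,7,9 already taken and all letters distinct, that pins F to 4 ⇒ F=4.
Step 9. [col 6: M + J ≡ D (mod 10)] in column 6 we have M+J≡D with carry-in 1; given M=7 and digits 0,1,2,3,4,5,7,9 already taken and all letters distinct, that pins D to 6, so D=6.
Step 10. [col 6: M + J ≡ D (mod 10)] from column 6 (M=7, D=6, carry-in 1, digits 0,1,2,3,4,5,6,7,9 already taken and all letters distinct): J must equal 8, so J=8.

Answer: D=6, F=4, H=0, J=8, M=7, N=5, S=3, V=1, W=2, Z=9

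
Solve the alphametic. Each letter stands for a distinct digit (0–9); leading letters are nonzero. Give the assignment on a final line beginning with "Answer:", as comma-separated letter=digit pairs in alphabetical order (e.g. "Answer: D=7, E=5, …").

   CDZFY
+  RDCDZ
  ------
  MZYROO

Step 1. [col 1: Y + Z ≡ O (mod 10)] several values work for Y in column 1 (Y + Z ≡ O (mod 10), carry-in 0); try Y=2, so Y=2.
Step 2. [M] M is the leading digit of a 6-digit sum of two 5-digit numbers; the final carry is exactly 1 ⇒ M=1.
Step 3. [col 1: Y + Z ≡ O (mod 10)] several values work for Z in column 1 (Y + Z ≡ O (mod 10), carry-in 0); try Z=3. So Z=3.
Step 4. [col 1: Y + Z ≡ O (mod 10)] from column 1 (Y=2, Z=3, carry-in 0, digits 1,2,3 already taken and all letters distinct): O must equal 5. So O=5.
Step 5. [col 2: F + D ≡ O (mod 10)] no forcing yet in column 2 (carry-in 0); F=9 is free and consistent — try it ⇒ F=9.
Step 6. [col 2: F + D ≡ O (mod 10)] column 2: given F=9, O=5, carry-in 0, and digits 1,2,3,5,9 already taken and all letters distinct, F+D≡O (mod 10) forces D=6 ⇒ D=6.
Step 7. [col 3: Z + C ≡ R (mod 10)] several values work for C in column 3 (Z + C ≡ R (mod 10), carry-in 1); try C=4 ⇒ C=4.
Step 8. [col 3: Z + C ≡ R (mod 10)] in column 3 we have Z+C≡R with carry-in 1; given Z=3, C=4 and digits 1,2,3,4,5,6,9 already taken and all letters distinct, that pins R to 8, so R=8.

Answer: C=4, D=6, F=9, M=1, O=5, R=8, Y=2, Z=3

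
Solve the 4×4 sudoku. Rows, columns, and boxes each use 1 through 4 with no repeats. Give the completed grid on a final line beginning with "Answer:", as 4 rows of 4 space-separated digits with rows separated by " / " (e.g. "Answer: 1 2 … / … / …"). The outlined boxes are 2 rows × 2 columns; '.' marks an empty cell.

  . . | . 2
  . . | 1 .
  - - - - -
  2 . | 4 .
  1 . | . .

Step 1. [r3c2∈{3}] r3c2 has the single candidate 3, so r3c2=3.
Step 2. [r2c4∈{3,4}] r2c4 is the only open cell in col 4 admitting 4, so r2c4=4.
Step 3. [r1c3∈{3}] r1c3 is down to just 3. So r1c3=3.
Step 4. [r1c2∈{1,4}] r1c2 is the only open cell in row 1 admitting 1 ⇒ r1c2=1.
Step 5. [r4c3∈{2}] r4c3's peers cover all but 2, so r4c3=2.
Step 6. [r2c1∈{3}] r2c1's peers cover all but 3. So r2c1=3.
Step 7. [r4c4∈{3}] only 3 remains possible at r4c4. So r4c4=3.
Step 8. [r4c2∈{4}] only 4 remains possible at r4c2. So r4c2=4.
Step 9. [r3c4∈{1}] r3c4's peers cover all but 1 ⇒ r3c4=1.
Step 10. [r1c1∈{4}] only 4 remains possible at r1c1 ⇒ r1c1=4.
Step 11. [r2c2∈{2}] r2c2's peers cover all but 2, so r2c2=2.

Answer: 4 1 3 2 / 3 2 1 4 / 2 3 4 1 / 1 4 2 3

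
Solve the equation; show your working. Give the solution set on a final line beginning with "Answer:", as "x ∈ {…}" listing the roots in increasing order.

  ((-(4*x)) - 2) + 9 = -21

Step 1. [((-(4*x)) - 2) + 9 = -21] the outer +9 inverts by subtracting 9 ⇒ sub: (-(4*x)) - 2 = -30.
Step 2. [(-(4*x)) - 2 = -30] peel the -2: add 2 from each side ⇒ sub: -(4*x) = -28.
Step 3. [-(4*x) = -28] flip signs both sides ⇒ neg: 4*x = 28.
Step 4. [4*x = 28] 4·(inner) — divide through by 4. So div: x = 7.

Answer: x ∈ {7}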